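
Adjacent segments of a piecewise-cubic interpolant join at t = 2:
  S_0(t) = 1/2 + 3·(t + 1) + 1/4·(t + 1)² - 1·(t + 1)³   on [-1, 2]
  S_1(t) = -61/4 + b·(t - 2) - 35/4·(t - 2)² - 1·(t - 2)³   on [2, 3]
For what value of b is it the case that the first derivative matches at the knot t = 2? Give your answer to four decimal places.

S_0'(t) = 3 + 1/2·(t + 1) - 3·(t + 1)², so S_0'(2) = -45/2. On the right, S_1'(2) = b, so b = -45/2.

-22.5000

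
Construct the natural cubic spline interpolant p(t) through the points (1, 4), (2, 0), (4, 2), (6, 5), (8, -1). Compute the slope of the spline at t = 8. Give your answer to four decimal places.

-4.1220

Let M_i = p''(x_i). Step sizes h_i = 1, 2, 2, 2; slopes of the chords Δ_i = (y_(i+1) - y_i)/h_i = -4, 1, 3/2, -3.
  1·M_0 + 6·M_1 + 2·M_2 = 6(Δ_1 - Δ_0) = 30
  2·M_1 + 8·M_2 + 2·M_3 = 6(Δ_2 - Δ_1) = 3
  2·M_2 + 8·M_3 + 2·M_4 = 6(Δ_3 - Δ_2) = -27
Natural end conditions: M_0 = M_4 = 0.
Hence M_0 = 0, M_1 = 411/82, M_2 = -3/82, M_3 = -138/41, M_4 = 0.
On [6, 8], p'(t) = b_3 + 2c_3·(t - 6) + 3d_3·(t - 6)² with b_3 = Δ_3 - h_3(2M_3 + M_4)/6 = -31/41, c_3 = M_3/2 = -69/41, d_3 = (M_4 - M_3)/(6h_3) = 23/82. So p'(8) = -169/41.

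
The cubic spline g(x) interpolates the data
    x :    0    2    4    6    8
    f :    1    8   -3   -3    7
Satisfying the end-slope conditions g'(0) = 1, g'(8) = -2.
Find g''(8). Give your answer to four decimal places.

Let m_i = g''(x_i). Step sizes h_i = 2, 2, 2, 2; slopes of the chords Δ_i = (y_(i+1) - y_i)/h_i = 7/2, -11/2, 0, 5.
  2·m_0 + 8·m_1 + 2·m_2 = 6(Δ_1 - Δ_0) = -54
  2·m_1 + 8·m_2 + 2·m_3 = 6(Δ_2 - Δ_1) = 33
  2·m_2 + 8·m_3 + 2·m_4 = 6(Δ_3 - Δ_2) = 30
Clamped end conditions give two more equations: 2h_0·m_0 + h_0·m_1 = 6(Δ_0 - g'(0)) = 15 and h_3·m_3 + 2h_3·m_4 = 6(g'(8) - Δ_3) = -42.
Forward elimination and back-substitution give m_0 = 249/28, m_1 = -72/7, m_2 = 21/4, m_3 = 81/14, m_4 = -375/28.

-13.3929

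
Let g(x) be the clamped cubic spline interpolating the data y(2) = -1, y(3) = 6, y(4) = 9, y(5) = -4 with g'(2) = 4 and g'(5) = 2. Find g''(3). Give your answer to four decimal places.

2.2667

Write m_i for g''(x_i). With h_i = 1, 1, 1 and divided differences Δ_i = 7, 3, -13, the continuity of g' gives the tridiagonal system
  1·m_0 + 4·m_1 + 1·m_2 = 6(Δ_1 - Δ_0) = -24
  1·m_1 + 4·m_2 + 1·m_3 = 6(Δ_2 - Δ_1) = -96
Clamped end conditions give two more equations: 2h_0·m_0 + h_0·m_1 = 6(Δ_0 - g'(2)) = 18 and h_2·m_2 + 2h_2·m_3 = 6(g'(5) - Δ_2) = 90.
Solving: m_0 = 118/15, m_1 = 34/15, m_2 = -614/15, m_3 = 982/15.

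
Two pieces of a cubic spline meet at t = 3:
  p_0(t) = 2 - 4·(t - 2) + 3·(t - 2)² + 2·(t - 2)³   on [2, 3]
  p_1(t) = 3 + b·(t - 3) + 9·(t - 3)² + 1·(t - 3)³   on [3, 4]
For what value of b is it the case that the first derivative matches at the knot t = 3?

p_0'(t) = -4 + 6·(t - 2) + 6·(t - 2)², so p_0'(3) = 8. On the right, p_1'(3) = b, so b = 8.

8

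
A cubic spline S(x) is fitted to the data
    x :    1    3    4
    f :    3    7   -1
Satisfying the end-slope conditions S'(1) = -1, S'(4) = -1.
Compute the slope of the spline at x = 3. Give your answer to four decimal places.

Write M_i for S''(x_i). With h_i = 2, 1 and divided differences Δ_i = 2, -8, the continuity of S' gives the tridiagonal system
  2·M_0 + 6·M_1 + 1·M_2 = 6(Δ_1 - Δ_0) = -60
Clamped end conditions give two more equations: 2h_0·M_0 + h_0·M_1 = 6(Δ_0 - S'(1)) = 18 and h_1·M_1 + 2h_1·M_2 = 6(S'(4) - Δ_1) = 42.
Forward elimination and back-substitution give M_0 = 29/2, M_1 = -20, M_2 = 31.
On [3, 4], S'(x) = b_1 + 2c_1·(x - 3) + 3d_1·(x - 3)² with b_1 = Δ_1 - h_1(2M_1 + M_2)/6 = -13/2, c_1 = M_1/2 = -10, d_1 = (M_2 - M_1)/(6h_1) = 17/2. So S'(3) = -13/2.

-6.5000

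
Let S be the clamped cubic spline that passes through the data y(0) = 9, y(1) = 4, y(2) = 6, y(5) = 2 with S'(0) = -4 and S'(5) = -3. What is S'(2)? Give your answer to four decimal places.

2.8621

With M_i denoting the second derivative at x_i, h_i = 1, 1, 3, and Δ_i = (y_(i+1) − y_i)/h_i = -5, 2, -4/3:
  1·M_0 + 4·M_1 + 1·M_2 = 6(Δ_1 - Δ_0) = 42
  1·M_1 + 8·M_2 + 3·M_3 = 6(Δ_2 - Δ_1) = -20
Clamped end conditions give two more equations: 2h_0·M_0 + h_0·M_1 = 6(Δ_0 - S'(0)) = -6 and h_2·M_2 + 2h_2·M_3 = 6(S'(5) - Δ_2) = -10.
Solving the tridiagonal system: M_0 = -292/29, M_1 = 410/29, M_2 = -130/29, M_3 = 50/87.
On [2, 5], S'(x) = b_2 + 2c_2·(x - 2) + 3d_2·(x - 2)² with b_2 = Δ_2 - h_2(2M_2 + M_3)/6 = 83/29, c_2 = M_2/2 = -65/29, d_2 = (M_3 - M_2)/(6h_2) = 220/783. So S'(2) = 83/29.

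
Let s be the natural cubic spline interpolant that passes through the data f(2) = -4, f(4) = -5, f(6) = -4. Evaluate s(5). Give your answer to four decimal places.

Put m_i = s'' at the i-th knot. Here h = (2, 2) and Δ = (-1/2, 1/2), so the interior equations h_(i-1)·m_(i-1) + 2(h_(i-1)+h_i)·m_i + h_i·m_(i+1) = 6(Δ_i − Δ_(i-1)) read
  2·m_0 + 8·m_1 + 2·m_2 = 6(Δ_1 - Δ_0) = 6
Natural end conditions: m_0 = m_2 = 0.
Solving the tridiagonal system: m_0 = 0, m_1 = 3/4, m_2 = 0.
On [4, 6], s(t) = -5 + 0·(t - 4) + 3/8·(t - 4)² - 1/16·(t - 4)³.
With (t - 4) = 1: s(5) = -75/16.

-4.6875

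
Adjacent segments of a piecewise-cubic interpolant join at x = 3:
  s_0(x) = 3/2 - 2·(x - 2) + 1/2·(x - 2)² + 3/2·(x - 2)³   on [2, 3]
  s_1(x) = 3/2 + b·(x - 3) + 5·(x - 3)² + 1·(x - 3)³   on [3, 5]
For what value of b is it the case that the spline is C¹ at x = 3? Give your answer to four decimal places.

s_0'(x) = -2 + 1·(x - 2) + 9/2·(x - 2)², so s_0'(3) = 7/2. On the right, s_1'(3) = b, so b = 7/2.

3.5000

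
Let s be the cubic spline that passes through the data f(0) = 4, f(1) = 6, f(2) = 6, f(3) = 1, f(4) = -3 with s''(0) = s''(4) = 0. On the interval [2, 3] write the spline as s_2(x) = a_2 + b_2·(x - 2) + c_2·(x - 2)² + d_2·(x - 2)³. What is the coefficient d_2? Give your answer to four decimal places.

With M_i denoting the second derivative at x_i, h_i = 1, 1, 1, 1, and Δ_i = (y_(i+1) − y_i)/h_i = 2, 0, -5, -4:
  1·M_0 + 4·M_1 + 1·M_2 = 6(Δ_1 - Δ_0) = -12
  1·M_1 + 4·M_2 + 1·M_3 = 6(Δ_2 - Δ_1) = -30
  1·M_2 + 4·M_3 + 1·M_4 = 6(Δ_3 - Δ_2) = 6
Natural end conditions: M_0 = M_4 = 0.
Hence M_0 = 0, M_1 = -27/28, M_2 = -57/7, M_3 = 99/28, M_4 = 0.
On [2, 3], with s_2(x) = a_2 + b_2·(x - 2) + c_2·(x - 2)² + d_2·(x - 2)³: c_2 = M_2/2 = -57/14, d_2 = (M_3 - M_2)/(6h_2) = 109/56, b_2 = Δ_2 - h_2(2M_2 + M_3)/6 = -23/8.

1.9464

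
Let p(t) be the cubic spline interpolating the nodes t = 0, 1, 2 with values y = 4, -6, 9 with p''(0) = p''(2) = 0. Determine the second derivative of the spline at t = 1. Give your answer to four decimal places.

37.5000

Write m_i for p''(x_i). With h_i = 1, 1 and divided differences Δ_i = -10, 15, the continuity of p' gives the tridiagonal system
  1·m_0 + 4·m_1 + 1·m_2 = 6(Δ_1 - Δ_0) = 150
Natural end conditions: m_0 = m_2 = 0.
Hence m_0 = 0, m_1 = 75/2, m_2 = 0.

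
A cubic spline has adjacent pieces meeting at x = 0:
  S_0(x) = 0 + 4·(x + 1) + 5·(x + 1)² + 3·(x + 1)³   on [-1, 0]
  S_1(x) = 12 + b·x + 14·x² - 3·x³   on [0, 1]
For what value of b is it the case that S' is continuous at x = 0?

23

S_0'(x) = 4 + 10·(x + 1) + 9·(x + 1)², so S_0'(0) = 23. On the right, S_1'(0) = b, so b = 23.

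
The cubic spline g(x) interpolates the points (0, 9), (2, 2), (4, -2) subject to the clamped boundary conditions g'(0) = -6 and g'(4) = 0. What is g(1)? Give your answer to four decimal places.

Write M_i for g''(x_i). With h_i = 2, 2 and divided differences Δ_i = -7/2, -2, the continuity of g' gives the tridiagonal system
  2·M_0 + 8·M_1 + 2·M_2 = 6(Δ_1 - Δ_0) = 9
Clamped end conditions give two more equations: 2h_0·M_0 + h_0·M_1 = 6(Δ_0 - g'(0)) = 15 and h_1·M_1 + 2h_1·M_2 = 6(g'(4) - Δ_1) = 12.
Forward elimination and back-substitution give M_0 = 33/8, M_1 = -3/4, M_2 = 27/8.
On [0, 2], g(x) = 9 - 6·x + 33/16·x² - 13/32·x³.
With x = 1: g(1) = 149/32.

4.6563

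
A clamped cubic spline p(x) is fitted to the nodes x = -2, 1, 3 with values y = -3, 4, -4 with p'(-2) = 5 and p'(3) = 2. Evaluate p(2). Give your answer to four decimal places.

-1.4500

Put m_i = p'' at the i-th knot. Here h = (3, 2) and Δ = (7/3, -4), so the interior equations h_(i-1)·m_(i-1) + 2(h_(i-1)+h_i)·m_i + h_i·m_(i+1) = 6(Δ_i − Δ_(i-1)) read
  3·m_0 + 10·m_1 + 2·m_2 = 6(Δ_1 - Δ_0) = -38
Clamped end conditions give two more equations: 2h_0·m_0 + h_0·m_1 = 6(Δ_0 - p'(-2)) = -16 and h_1·m_1 + 2h_1·m_2 = 6(p'(3) - Δ_1) = 36.
Forward elimination and back-substitution give m_0 = 8/15, m_1 = -32/5, m_2 = 61/5.
On [1, 3], p(x) = 4 - 19/5·(x - 1) - 16/5·(x - 1)² + 31/20·(x - 1)³.
With (x - 1) = 1: p(2) = -29/20.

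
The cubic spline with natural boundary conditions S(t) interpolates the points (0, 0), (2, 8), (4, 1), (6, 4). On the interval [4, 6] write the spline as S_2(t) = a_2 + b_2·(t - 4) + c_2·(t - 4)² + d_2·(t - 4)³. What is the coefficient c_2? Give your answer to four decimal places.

With M_i denoting the second derivative at x_i, h_i = 2, 2, 2, and Δ_i = (y_(i+1) − y_i)/h_i = 4, -7/2, 3/2:
  2·M_0 + 8·M_1 + 2·M_2 = 6(Δ_1 - Δ_0) = -45
  2·M_1 + 8·M_2 + 2·M_3 = 6(Δ_2 - Δ_1) = 30
Natural end conditions: M_0 = M_3 = 0.
Solving the tridiagonal system: M_0 = 0, M_1 = -7, M_2 = 11/2, M_3 = 0.
On [4, 6], with S_2(t) = a_2 + b_2·(t - 4) + c_2·(t - 4)² + d_2·(t - 4)³: c_2 = M_2/2 = 11/4, d_2 = (M_3 - M_2)/(6h_2) = -11/24, b_2 = Δ_2 - h_2(2M_2 + M_3)/6 = -13/6.

2.7500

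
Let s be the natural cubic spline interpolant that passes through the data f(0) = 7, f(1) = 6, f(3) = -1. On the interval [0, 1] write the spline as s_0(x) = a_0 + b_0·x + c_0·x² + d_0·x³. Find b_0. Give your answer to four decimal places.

-0.5833

With σ_i denoting the second derivative at x_i, h_i = 1, 2, and Δ_i = (y_(i+1) − y_i)/h_i = -1, -7/2:
  1·σ_0 + 6·σ_1 + 2·σ_2 = 6(Δ_1 - Δ_0) = -15
Natural end conditions: σ_0 = σ_2 = 0.
Hence σ_0 = 0, σ_1 = -5/2, σ_2 = 0.
On [0, 1], with s_0(x) = a_0 + b_0·x + c_0·x² + d_0·x³: c_0 = σ_0/2 = 0, d_0 = (σ_1 - σ_0)/(6h_0) = -5/12, b_0 = Δ_0 - h_0(2σ_0 + σ_1)/6 = -7/12.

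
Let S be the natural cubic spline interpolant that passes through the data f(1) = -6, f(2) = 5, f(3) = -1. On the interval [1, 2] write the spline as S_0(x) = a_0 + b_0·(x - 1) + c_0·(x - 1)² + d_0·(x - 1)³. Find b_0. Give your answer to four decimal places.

15.2500

Write M_i for S''(x_i). With h_i = 1, 1 and divided differences Δ_i = 11, -6, the continuity of S' gives the tridiagonal system
  1·M_0 + 4·M_1 + 1·M_2 = 6(Δ_1 - Δ_0) = -102
Natural end conditions: M_0 = M_2 = 0.
Forward elimination and back-substitution give M_0 = 0, M_1 = -51/2, M_2 = 0.
On [1, 2], with S_0(x) = a_0 + b_0·(x - 1) + c_0·(x - 1)² + d_0·(x - 1)³: c_0 = M_0/2 = 0, d_0 = (M_1 - M_0)/(6h_0) = -17/4, b_0 = Δ_0 - h_0(2M_0 + M_1)/6 = 61/4.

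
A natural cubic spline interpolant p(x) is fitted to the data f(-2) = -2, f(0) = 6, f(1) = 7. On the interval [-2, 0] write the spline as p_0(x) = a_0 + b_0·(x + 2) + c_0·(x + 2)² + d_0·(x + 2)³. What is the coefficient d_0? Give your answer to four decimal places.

Put M_i = p'' at the i-th knot. Here h = (2, 1) and Δ = (4, 1), so the interior equations h_(i-1)·M_(i-1) + 2(h_(i-1)+h_i)·M_i + h_i·M_(i+1) = 6(Δ_i − Δ_(i-1)) read
  2·M_0 + 6·M_1 + 1·M_2 = 6(Δ_1 - Δ_0) = -18
Natural end conditions: M_0 = M_2 = 0.
Forward elimination and back-substitution give M_0 = 0, M_1 = -3, M_2 = 0.
On [-2, 0], with p_0(x) = a_0 + b_0·(x + 2) + c_0·(x + 2)² + d_0·(x + 2)³: c_0 = M_0/2 = 0, d_0 = (M_1 - M_0)/(6h_0) = -1/4, b_0 = Δ_0 - h_0(2M_0 + M_1)/6 = 5.

-0.2500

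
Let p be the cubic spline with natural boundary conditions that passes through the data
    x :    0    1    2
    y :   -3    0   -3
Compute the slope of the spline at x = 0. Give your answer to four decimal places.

Write M_i for p''(x_i). With h_i = 1, 1 and divided differences Δ_i = 3, -3, the continuity of p' gives the tridiagonal system
  1·M_0 + 4·M_1 + 1·M_2 = 6(Δ_1 - Δ_0) = -36
Natural end conditions: M_0 = M_2 = 0.
Hence M_0 = 0, M_1 = -9, M_2 = 0.
On [0, 1], p'(x) = b_0 + 2c_0·x + 3d_0·x² with b_0 = Δ_0 - h_0(2M_0 + M_1)/6 = 9/2, c_0 = M_0/2 = 0, d_0 = (M_1 - M_0)/(6h_0) = -3/2. So p'(0) = 9/2.

4.5000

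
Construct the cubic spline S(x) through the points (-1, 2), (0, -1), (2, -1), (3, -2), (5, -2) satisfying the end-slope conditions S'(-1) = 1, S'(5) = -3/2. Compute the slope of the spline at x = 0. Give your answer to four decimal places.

-3.2957

Put M_i = S'' at the i-th knot. Here h = (1, 2, 1, 2) and Δ = (-3, 0, -1, 0), so the interior equations h_(i-1)·M_(i-1) + 2(h_(i-1)+h_i)·M_i + h_i·M_(i+1) = 6(Δ_i − Δ_(i-1)) read
  1·M_0 + 6·M_1 + 2·M_2 = 6(Δ_1 - Δ_0) = 18
  2·M_1 + 6·M_2 + 1·M_3 = 6(Δ_2 - Δ_1) = -6
  1·M_2 + 6·M_3 + 2·M_4 = 6(Δ_3 - Δ_2) = 6
Clamped end conditions give two more equations: 2h_0·M_0 + h_0·M_1 = 6(Δ_0 - S'(-1)) = -24 and h_3·M_3 + 2h_3·M_4 = 6(S'(5) - Δ_3) = -9.
Solving the tridiagonal system: M_0 = -1433/93, M_1 = 634/93, M_2 = -697/186, M_3 = 265/93, M_4 = -1367/372.
On [0, 2], S'(x) = b_1 + 2c_1·x + 3d_1·x² with b_1 = Δ_1 - h_1(2M_1 + M_2)/6 = -613/186, c_1 = M_1/2 = 317/93, d_1 = (M_2 - M_1)/(6h_1) = -655/744. So S'(0) = -613/186.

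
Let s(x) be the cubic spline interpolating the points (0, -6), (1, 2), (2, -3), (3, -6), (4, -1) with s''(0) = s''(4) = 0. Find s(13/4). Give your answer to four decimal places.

-5.3301

With M_i denoting the second derivative at x_i, h_i = 1, 1, 1, 1, and Δ_i = (y_(i+1) − y_i)/h_i = 8, -5, -3, 5:
  1·M_0 + 4·M_1 + 1·M_2 = 6(Δ_1 - Δ_0) = -78
  1·M_1 + 4·M_2 + 1·M_3 = 6(Δ_2 - Δ_1) = 12
  1·M_2 + 4·M_3 + 1·M_4 = 6(Δ_3 - Δ_2) = 48
Natural end conditions: M_0 = M_4 = 0.
Solving the tridiagonal system: M_0 = 0, M_1 = -585/28, M_2 = 39/7, M_3 = 297/28, M_4 = 0.
On [3, 4], s(x) = -6 + 41/28·(x - 3) + 297/56·(x - 3)² - 99/56·(x - 3)³.
With (x - 3) = 1/4: s(13/4) = -2729/512.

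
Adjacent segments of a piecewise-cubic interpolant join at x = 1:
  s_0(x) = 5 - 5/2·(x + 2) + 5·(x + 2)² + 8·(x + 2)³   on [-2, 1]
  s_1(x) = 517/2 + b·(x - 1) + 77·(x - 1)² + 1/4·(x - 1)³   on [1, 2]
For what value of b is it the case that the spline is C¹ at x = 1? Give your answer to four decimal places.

243.5000

s_0'(x) = -5/2 + 10·(x + 2) + 24·(x + 2)², so s_0'(1) = 487/2. On the right, s_1'(1) = b, so b = 487/2.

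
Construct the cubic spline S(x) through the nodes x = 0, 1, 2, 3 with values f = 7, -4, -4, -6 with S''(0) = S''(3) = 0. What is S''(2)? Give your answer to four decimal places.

Write M_i for S''(x_i). With h_i = 1, 1, 1 and divided differences Δ_i = -11, 0, -2, the continuity of S' gives the tridiagonal system
  1·M_0 + 4·M_1 + 1·M_2 = 6(Δ_1 - Δ_0) = 66
  1·M_1 + 4·M_2 + 1·M_3 = 6(Δ_2 - Δ_1) = -12
Natural end conditions: M_0 = M_3 = 0.
Forward elimination and back-substitution give M_0 = 0, M_1 = 92/5, M_2 = -38/5, M_3 = 0.

-7.6000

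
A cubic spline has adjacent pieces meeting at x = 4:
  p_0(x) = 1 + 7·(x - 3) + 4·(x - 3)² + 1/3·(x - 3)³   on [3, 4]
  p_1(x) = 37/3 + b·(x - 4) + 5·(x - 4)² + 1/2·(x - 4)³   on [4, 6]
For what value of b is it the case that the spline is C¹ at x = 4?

p_0'(x) = 7 + 8·(x - 3) + 1·(x - 3)², so p_0'(4) = 16. On the right, p_1'(4) = b, so b = 16.

16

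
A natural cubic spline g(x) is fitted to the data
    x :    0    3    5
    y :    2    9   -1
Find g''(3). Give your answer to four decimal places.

Write σ_i for g''(x_i). With h_i = 3, 2 and divided differences Δ_i = 7/3, -5, the continuity of g' gives the tridiagonal system
  3·σ_0 + 10·σ_1 + 2·σ_2 = 6(Δ_1 - Δ_0) = -44
Natural end conditions: σ_0 = σ_2 = 0.
Forward elimination and back-substitution give σ_0 = 0, σ_1 = -22/5, σ_2 = 0.

-4.4000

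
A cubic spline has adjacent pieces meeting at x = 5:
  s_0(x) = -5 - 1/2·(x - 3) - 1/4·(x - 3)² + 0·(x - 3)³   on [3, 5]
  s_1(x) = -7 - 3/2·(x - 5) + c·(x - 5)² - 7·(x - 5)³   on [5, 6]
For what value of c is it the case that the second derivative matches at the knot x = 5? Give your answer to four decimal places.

s_0''(x) = -1/2 + 0·(x - 3), so s_0''(5) = -1/2. On the right, s_1''(5) = 2c, so c = -1/4.

-0.2500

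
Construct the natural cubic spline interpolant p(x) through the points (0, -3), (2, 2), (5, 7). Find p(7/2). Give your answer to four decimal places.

Put m_i = p'' at the i-th knot. Here h = (2, 3) and Δ = (5/2, 5/3), so the interior equations h_(i-1)·m_(i-1) + 2(h_(i-1)+h_i)·m_i + h_i·m_(i+1) = 6(Δ_i − Δ_(i-1)) read
  2·m_0 + 10·m_1 + 3·m_2 = 6(Δ_1 - Δ_0) = -5
Natural end conditions: m_0 = m_2 = 0.
Solving: m_0 = 0, m_1 = -1/2, m_2 = 0.
On [2, 5], p(x) = 2 + 13/6·(x - 2) - 1/4·(x - 2)² + 1/36·(x - 2)³.
With (x - 2) = 3/2: p(7/2) = 153/32.

4.7813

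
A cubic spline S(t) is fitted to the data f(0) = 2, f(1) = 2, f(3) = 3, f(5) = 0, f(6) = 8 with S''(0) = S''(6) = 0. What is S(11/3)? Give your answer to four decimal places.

0.9926

Put M_i = S'' at the i-th knot. Here h = (1, 2, 2, 1) and Δ = (0, 1/2, -3/2, 8), so the interior equations h_(i-1)·M_(i-1) + 2(h_(i-1)+h_i)·M_i + h_i·M_(i+1) = 6(Δ_i − Δ_(i-1)) read
  1·M_0 + 6·M_1 + 2·M_2 = 6(Δ_1 - Δ_0) = 3
  2·M_1 + 8·M_2 + 2·M_3 = 6(Δ_2 - Δ_1) = -12
  2·M_2 + 6·M_3 + 1·M_4 = 6(Δ_3 - Δ_2) = 57
Natural end conditions: M_0 = M_4 = 0.
Solving: M_0 = 0, M_1 = 21/10, M_2 = -24/5, M_3 = 111/10, M_4 = 0.
On [3, 5], S(t) = 3 - 2·(t - 3) - 12/5·(t - 3)² + 53/40·(t - 3)³.
With (t - 3) = 2/3: S(11/3) = 134/135.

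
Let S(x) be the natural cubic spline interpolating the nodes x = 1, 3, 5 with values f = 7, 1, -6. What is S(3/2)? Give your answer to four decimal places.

5.5586

Put M_i = S'' at the i-th knot. Here h = (2, 2) and Δ = (-3, -7/2), so the interior equations h_(i-1)·M_(i-1) + 2(h_(i-1)+h_i)·M_i + h_i·M_(i+1) = 6(Δ_i − Δ_(i-1)) read
  2·M_0 + 8·M_1 + 2·M_2 = 6(Δ_1 - Δ_0) = -3
Natural end conditions: M_0 = M_2 = 0.
Hence M_0 = 0, M_1 = -3/8, M_2 = 0.
On [1, 3], S(x) = 7 - 23/8·(x - 1) + 0·(x - 1)² - 1/32·(x - 1)³.
With (x - 1) = 1/2: S(3/2) = 1423/256.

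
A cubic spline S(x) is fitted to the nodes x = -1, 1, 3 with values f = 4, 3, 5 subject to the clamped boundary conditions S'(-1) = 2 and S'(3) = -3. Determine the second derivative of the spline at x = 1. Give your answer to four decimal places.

Let M_i = S''(x_i). Step sizes h_i = 2, 2; slopes of the chords Δ_i = (y_(i+1) - y_i)/h_i = -1/2, 1.
  2·M_0 + 8·M_1 + 2·M_2 = 6(Δ_1 - Δ_0) = 9
Clamped end conditions give two more equations: 2h_0·M_0 + h_0·M_1 = 6(Δ_0 - S'(-1)) = -15 and h_1·M_1 + 2h_1·M_2 = 6(S'(3) - Δ_1) = -24.
Forward elimination and back-substitution give M_0 = -49/8, M_1 = 19/4, M_2 = -67/8.

4.7500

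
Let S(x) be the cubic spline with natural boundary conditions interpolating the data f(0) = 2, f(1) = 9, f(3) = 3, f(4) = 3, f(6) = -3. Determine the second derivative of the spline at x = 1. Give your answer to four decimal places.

With M_i denoting the second derivative at x_i, h_i = 1, 2, 1, 2, and Δ_i = (y_(i+1) − y_i)/h_i = 7, -3, 0, -3:
  1·M_0 + 6·M_1 + 2·M_2 = 6(Δ_1 - Δ_0) = -60
  2·M_1 + 6·M_2 + 1·M_3 = 6(Δ_2 - Δ_1) = 18
  1·M_2 + 6·M_3 + 2·M_4 = 6(Δ_3 - Δ_2) = -18
Natural end conditions: M_0 = M_4 = 0.
Forward elimination and back-substitution give M_0 = 0, M_1 = -392/31, M_2 = 246/31, M_3 = -134/31, M_4 = 0.

-12.6452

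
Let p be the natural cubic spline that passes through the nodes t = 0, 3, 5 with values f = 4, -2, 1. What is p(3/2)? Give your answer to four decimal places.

Put m_i = p'' at the i-th knot. Here h = (3, 2) and Δ = (-2, 3/2), so the interior equations h_(i-1)·m_(i-1) + 2(h_(i-1)+h_i)·m_i + h_i·m_(i+1) = 6(Δ_i − Δ_(i-1)) read
  3·m_0 + 10·m_1 + 2·m_2 = 6(Δ_1 - Δ_0) = 21
Natural end conditions: m_0 = m_2 = 0.
Hence m_0 = 0, m_1 = 21/10, m_2 = 0.
On [0, 3], p(t) = 4 - 61/20·t + 0·t² + 7/60·t³.
With t = 3/2: p(3/2) = -29/160.

-0.1813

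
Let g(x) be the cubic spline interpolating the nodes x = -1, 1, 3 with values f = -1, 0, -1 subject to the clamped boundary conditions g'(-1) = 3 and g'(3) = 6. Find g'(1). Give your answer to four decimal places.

Write M_i for g''(x_i). With h_i = 2, 2 and divided differences Δ_i = 1/2, -1/2, the continuity of g' gives the tridiagonal system
  2·M_0 + 8·M_1 + 2·M_2 = 6(Δ_1 - Δ_0) = -6
Clamped end conditions give two more equations: 2h_0·M_0 + h_0·M_1 = 6(Δ_0 - g'(-1)) = -15 and h_1·M_1 + 2h_1·M_2 = 6(g'(3) - Δ_1) = 39.
Forward elimination and back-substitution give M_0 = -9/4, M_1 = -3, M_2 = 45/4.
On [1, 3], g'(x) = b_1 + 2c_1·(x - 1) + 3d_1·(x - 1)² with b_1 = Δ_1 - h_1(2M_1 + M_2)/6 = -9/4, c_1 = M_1/2 = -3/2, d_1 = (M_2 - M_1)/(6h_1) = 19/16. So g'(1) = -9/4.

-2.2500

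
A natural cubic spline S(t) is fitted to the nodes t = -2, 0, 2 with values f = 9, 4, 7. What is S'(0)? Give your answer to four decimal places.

Let m_i = S''(x_i). Step sizes h_i = 2, 2; slopes of the chords Δ_i = (y_(i+1) - y_i)/h_i = -5/2, 3/2.
  2·m_0 + 8·m_1 + 2·m_2 = 6(Δ_1 - Δ_0) = 24
Natural end conditions: m_0 = m_2 = 0.
Hence m_0 = 0, m_1 = 3, m_2 = 0.
On [0, 2], S'(t) = b_1 + 2c_1·t + 3d_1·t² with b_1 = Δ_1 - h_1(2m_1 + m_2)/6 = -1/2, c_1 = m_1/2 = 3/2, d_1 = (m_2 - m_1)/(6h_1) = -1/4. So S'(0) = -1/2.

-0.5000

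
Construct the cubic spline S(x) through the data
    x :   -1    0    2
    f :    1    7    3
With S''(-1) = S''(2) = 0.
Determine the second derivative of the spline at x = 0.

With m_i denoting the second derivative at x_i, h_i = 1, 2, and Δ_i = (y_(i+1) − y_i)/h_i = 6, -2:
  1·m_0 + 6·m_1 + 2·m_2 = 6(Δ_1 - Δ_0) = -48
Natural end conditions: m_0 = m_2 = 0.
Solving: m_0 = 0, m_1 = -8, m_2 = 0.

-8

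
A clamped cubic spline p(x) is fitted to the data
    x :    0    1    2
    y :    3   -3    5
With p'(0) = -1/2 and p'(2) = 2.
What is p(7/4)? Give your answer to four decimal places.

3.5215

Put M_i = p'' at the i-th knot. Here h = (1, 1) and Δ = (-6, 8), so the interior equations h_(i-1)·M_(i-1) + 2(h_(i-1)+h_i)·M_i + h_i·M_(i+1) = 6(Δ_i − Δ_(i-1)) read
  1·M_0 + 4·M_1 + 1·M_2 = 6(Δ_1 - Δ_0) = 84
Clamped end conditions give two more equations: 2h_0·M_0 + h_0·M_1 = 6(Δ_0 - p'(0)) = -33 and h_1·M_1 + 2h_1·M_2 = 6(p'(2) - Δ_1) = -36.
Hence M_0 = -145/4, M_1 = 79/2, M_2 = -151/4.
On [1, 2], p(x) = -3 + 9/8·(x - 1) + 79/4·(x - 1)² - 103/8·(x - 1)³.
With (x - 1) = 3/4: p(7/4) = 1803/512.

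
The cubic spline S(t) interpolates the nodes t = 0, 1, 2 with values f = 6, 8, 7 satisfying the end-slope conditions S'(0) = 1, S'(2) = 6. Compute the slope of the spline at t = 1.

-1

Write σ_i for S''(x_i). With h_i = 1, 1 and divided differences Δ_i = 2, -1, the continuity of S' gives the tridiagonal system
  1·σ_0 + 4·σ_1 + 1·σ_2 = 6(Δ_1 - Δ_0) = -18
Clamped end conditions give two more equations: 2h_0·σ_0 + h_0·σ_1 = 6(Δ_0 - S'(0)) = 6 and h_1·σ_1 + 2h_1·σ_2 = 6(S'(2) - Δ_1) = 42.
Solving the tridiagonal system: σ_0 = 10, σ_1 = -14, σ_2 = 28.
On [1, 2], S'(t) = b_1 + 2c_1·(t - 1) + 3d_1·(t - 1)² with b_1 = Δ_1 - h_1(2σ_1 + σ_2)/6 = -1, c_1 = σ_1/2 = -7, d_1 = (σ_2 - σ_1)/(6h_1) = 7. So S'(1) = -1.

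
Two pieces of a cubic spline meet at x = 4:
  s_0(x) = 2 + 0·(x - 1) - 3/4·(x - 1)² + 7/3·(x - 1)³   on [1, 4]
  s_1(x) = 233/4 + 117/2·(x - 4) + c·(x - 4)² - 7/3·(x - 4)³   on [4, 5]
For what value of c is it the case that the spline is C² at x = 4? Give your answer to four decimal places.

20.2500

s_0''(x) = -3/2 + 14·(x - 1), so s_0''(4) = 81/2. On the right, s_1''(4) = 2c, so c = 81/4.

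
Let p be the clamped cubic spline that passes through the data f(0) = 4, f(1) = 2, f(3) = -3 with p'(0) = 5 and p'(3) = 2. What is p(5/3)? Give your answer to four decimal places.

Write M_i for p''(x_i). With h_i = 1, 2 and divided differences Δ_i = -2, -5/2, the continuity of p' gives the tridiagonal system
  1·M_0 + 6·M_1 + 2·M_2 = 6(Δ_1 - Δ_0) = -3
Clamped end conditions give two more equations: 2h_0·M_0 + h_0·M_1 = 6(Δ_0 - p'(0)) = -42 and h_1·M_1 + 2h_1·M_2 = 6(p'(3) - Δ_1) = 27.
Solving the tridiagonal system: M_0 = -43/2, M_1 = 1, M_2 = 25/4.
On [1, 3], p(t) = 2 - 21/4·(t - 1) + 1/2·(t - 1)² + 7/16·(t - 1)³.
With (t - 1) = 2/3: p(5/3) = -31/27.

-1.1481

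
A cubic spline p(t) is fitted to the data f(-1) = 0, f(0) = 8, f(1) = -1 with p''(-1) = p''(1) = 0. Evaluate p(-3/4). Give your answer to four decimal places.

With M_i denoting the second derivative at x_i, h_i = 1, 1, and Δ_i = (y_(i+1) − y_i)/h_i = 8, -9:
  1·M_0 + 4·M_1 + 1·M_2 = 6(Δ_1 - Δ_0) = -102
Natural end conditions: M_0 = M_2 = 0.
Forward elimination and back-substitution give M_0 = 0, M_1 = -51/2, M_2 = 0.
On [-1, 0], p(t) = 0 + 49/4·(t + 1) + 0·(t + 1)² - 17/4·(t + 1)³.
With (t + 1) = 1/4: p(-3/4) = 767/256.

2.9961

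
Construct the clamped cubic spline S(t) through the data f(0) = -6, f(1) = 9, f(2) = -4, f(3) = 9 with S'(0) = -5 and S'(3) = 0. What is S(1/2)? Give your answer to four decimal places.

Write M_i for S''(x_i). With h_i = 1, 1, 1 and divided differences Δ_i = 15, -13, 13, the continuity of S' gives the tridiagonal system
  1·M_0 + 4·M_1 + 1·M_2 = 6(Δ_1 - Δ_0) = -168
  1·M_1 + 4·M_2 + 1·M_3 = 6(Δ_2 - Δ_1) = 156
Clamped end conditions give two more equations: 2h_0·M_0 + h_0·M_1 = 6(Δ_0 - S'(0)) = 120 and h_2·M_2 + 2h_2·M_3 = 6(S'(3) - Δ_2) = -78.
Solving the tridiagonal system: M_0 = 1562/15, M_1 = -1324/15, M_2 = 1214/15, M_3 = -1192/15.
On [0, 1], S(t) = -6 - 5·t + 781/15·t² - 481/15·t³.
With t = 1/2: S(1/2) = 61/120.

0.5083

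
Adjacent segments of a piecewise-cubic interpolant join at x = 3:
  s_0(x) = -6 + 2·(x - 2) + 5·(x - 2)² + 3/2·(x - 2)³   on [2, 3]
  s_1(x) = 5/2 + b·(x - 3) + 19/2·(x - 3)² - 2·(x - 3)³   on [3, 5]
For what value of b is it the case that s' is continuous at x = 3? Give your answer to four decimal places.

16.5000

s_0'(x) = 2 + 10·(x - 2) + 9/2·(x - 2)², so s_0'(3) = 33/2. On the right, s_1'(3) = b, so b = 33/2.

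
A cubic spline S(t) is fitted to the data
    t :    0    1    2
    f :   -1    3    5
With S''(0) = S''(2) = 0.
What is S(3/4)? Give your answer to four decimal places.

With m_i denoting the second derivative at x_i, h_i = 1, 1, and Δ_i = (y_(i+1) − y_i)/h_i = 4, 2:
  1·m_0 + 4·m_1 + 1·m_2 = 6(Δ_1 - Δ_0) = -12
Natural end conditions: m_0 = m_2 = 0.
Solving: m_0 = 0, m_1 = -3, m_2 = 0.
On [0, 1], S(t) = -1 + 9/2·t + 0·t² - 1/2·t³.
With t = 3/4: S(3/4) = 277/128.

2.1641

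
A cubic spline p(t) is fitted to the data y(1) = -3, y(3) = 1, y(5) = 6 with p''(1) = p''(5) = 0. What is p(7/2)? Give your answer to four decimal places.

2.1680

Let m_i = p''(x_i). Step sizes h_i = 2, 2; slopes of the chords Δ_i = (y_(i+1) - y_i)/h_i = 2, 5/2.
  2·m_0 + 8·m_1 + 2·m_2 = 6(Δ_1 - Δ_0) = 3
Natural end conditions: m_0 = m_2 = 0.
Solving the tridiagonal system: m_0 = 0, m_1 = 3/8, m_2 = 0.
On [3, 5], p(t) = 1 + 9/4·(t - 3) + 3/16·(t - 3)² - 1/32·(t - 3)³.
With (t - 3) = 1/2: p(7/2) = 555/256.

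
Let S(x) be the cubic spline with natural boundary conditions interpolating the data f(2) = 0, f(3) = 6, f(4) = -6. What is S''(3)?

-27

Put σ_i = S'' at the i-th knot. Here h = (1, 1) and Δ = (6, -12), so the interior equations h_(i-1)·σ_(i-1) + 2(h_(i-1)+h_i)·σ_i + h_i·σ_(i+1) = 6(Δ_i − Δ_(i-1)) read
  1·σ_0 + 4·σ_1 + 1·σ_2 = 6(Δ_1 - Δ_0) = -108
Natural end conditions: σ_0 = σ_2 = 0.
Hence σ_0 = 0, σ_1 = -27, σ_2 = 0.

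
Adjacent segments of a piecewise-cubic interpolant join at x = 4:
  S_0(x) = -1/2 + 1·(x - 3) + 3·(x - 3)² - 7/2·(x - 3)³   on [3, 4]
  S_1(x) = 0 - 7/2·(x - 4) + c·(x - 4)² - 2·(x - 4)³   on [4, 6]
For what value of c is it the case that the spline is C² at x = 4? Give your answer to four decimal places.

S_0''(x) = 6 - 21·(x - 3), so S_0''(4) = -15. On the right, S_1''(4) = 2c, so c = -15/2.

-7.5000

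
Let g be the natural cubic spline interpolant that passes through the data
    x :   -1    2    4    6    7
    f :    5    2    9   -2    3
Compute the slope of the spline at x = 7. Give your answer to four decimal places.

7.3942

Let σ_i = g''(x_i). Step sizes h_i = 3, 2, 2, 1; slopes of the chords Δ_i = (y_(i+1) - y_i)/h_i = -1, 7/2, -11/2, 5.
  3·σ_0 + 10·σ_1 + 2·σ_2 = 6(Δ_1 - Δ_0) = 27
  2·σ_1 + 8·σ_2 + 2·σ_3 = 6(Δ_2 - Δ_1) = -54
  2·σ_2 + 6·σ_3 + 1·σ_4 = 6(Δ_3 - Δ_2) = 63
Natural end conditions: σ_0 = σ_4 = 0.
Hence σ_0 = 0, σ_1 = 261/52, σ_2 = -603/52, σ_3 = 747/52, σ_4 = 0.
On [6, 7], g'(x) = b_3 + 2c_3·(x - 6) + 3d_3·(x - 6)² with b_3 = Δ_3 - h_3(2σ_3 + σ_4)/6 = 11/52, c_3 = σ_3/2 = 747/104, d_3 = (σ_4 - σ_3)/(6h_3) = -249/104. So g'(7) = 769/104.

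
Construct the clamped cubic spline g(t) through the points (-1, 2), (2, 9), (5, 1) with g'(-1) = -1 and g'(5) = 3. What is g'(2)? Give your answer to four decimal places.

With σ_i denoting the second derivative at x_i, h_i = 3, 3, and Δ_i = (y_(i+1) − y_i)/h_i = 7/3, -8/3:
  3·σ_0 + 12·σ_1 + 3·σ_2 = 6(Δ_1 - Δ_0) = -30
Clamped end conditions give two more equations: 2h_0·σ_0 + h_0·σ_1 = 6(Δ_0 - g'(-1)) = 20 and h_1·σ_1 + 2h_1·σ_2 = 6(g'(5) - Δ_1) = 34.
Hence σ_0 = 13/2, σ_1 = -19/3, σ_2 = 53/6.
On [2, 5], g'(t) = b_1 + 2c_1·(t - 2) + 3d_1·(t - 2)² with b_1 = Δ_1 - h_1(2σ_1 + σ_2)/6 = -3/4, c_1 = σ_1/2 = -19/6, d_1 = (σ_2 - σ_1)/(6h_1) = 91/108. So g'(2) = -3/4.

-0.7500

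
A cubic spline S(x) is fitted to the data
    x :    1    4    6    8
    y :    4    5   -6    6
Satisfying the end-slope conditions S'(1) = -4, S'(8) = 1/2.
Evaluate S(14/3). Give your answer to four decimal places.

Let M_i = S''(x_i). Step sizes h_i = 3, 2, 2; slopes of the chords Δ_i = (y_(i+1) - y_i)/h_i = 1/3, -11/2, 6.
  3·M_0 + 10·M_1 + 2·M_2 = 6(Δ_1 - Δ_0) = -35
  2·M_1 + 8·M_2 + 2·M_3 = 6(Δ_2 - Δ_1) = 69
Clamped end conditions give two more equations: 2h_0·M_0 + h_0·M_1 = 6(Δ_0 - S'(1)) = 26 and h_2·M_2 + 2h_2·M_3 = 6(S'(8) - Δ_2) = -33.
Solving: M_0 = 988/111, M_1 = -338/37, M_2 = 1097/74, M_3 = -1159/74.
On [4, 6], S(x) = 5 - 161/37·(x - 4) - 169/37·(x - 4)² + 591/296·(x - 4)³.
With (x - 4) = 2/3: S(14/3) = 220/333.

0.6607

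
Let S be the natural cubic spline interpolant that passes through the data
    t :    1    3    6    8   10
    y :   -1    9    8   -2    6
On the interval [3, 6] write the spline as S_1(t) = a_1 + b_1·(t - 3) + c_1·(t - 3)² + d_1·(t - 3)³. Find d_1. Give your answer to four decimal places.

Write m_i for S''(x_i). With h_i = 2, 3, 2, 2 and divided differences Δ_i = 5, -1/3, -5, 4, the continuity of S' gives the tridiagonal system
  2·m_0 + 10·m_1 + 3·m_2 = 6(Δ_1 - Δ_0) = -32
  3·m_1 + 10·m_2 + 2·m_3 = 6(Δ_2 - Δ_1) = -28
  2·m_2 + 8·m_3 + 2·m_4 = 6(Δ_3 - Δ_2) = 54
Natural end conditions: m_0 = m_4 = 0.
Solving the tridiagonal system: m_0 = 0, m_1 = -359/172, m_2 = -319/86, m_3 = 2641/344, m_4 = 0.
On [3, 6], with S_1(t) = a_1 + b_1·(t - 3) + c_1·(t - 3)² + d_1·(t - 3)³: c_1 = m_1/2 = -359/344, d_1 = (m_2 - m_1)/(6h_1) = -31/344, b_1 = Δ_1 - h_1(2m_1 + m_2)/6 = 931/258.

-0.0901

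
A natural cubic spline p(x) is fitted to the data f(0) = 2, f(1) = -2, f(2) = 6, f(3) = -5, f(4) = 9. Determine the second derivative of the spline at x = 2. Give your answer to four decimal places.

Write m_i for p''(x_i). With h_i = 1, 1, 1, 1 and divided differences Δ_i = -4, 8, -11, 14, the continuity of p' gives the tridiagonal system
  1·m_0 + 4·m_1 + 1·m_2 = 6(Δ_1 - Δ_0) = 72
  1·m_1 + 4·m_2 + 1·m_3 = 6(Δ_2 - Δ_1) = -114
  1·m_2 + 4·m_3 + 1·m_4 = 6(Δ_3 - Δ_2) = 150
Natural end conditions: m_0 = m_4 = 0.
Solving: m_0 = 0, m_1 = 843/28, m_2 = -339/7, m_3 = 1389/28, m_4 = 0.

-48.4286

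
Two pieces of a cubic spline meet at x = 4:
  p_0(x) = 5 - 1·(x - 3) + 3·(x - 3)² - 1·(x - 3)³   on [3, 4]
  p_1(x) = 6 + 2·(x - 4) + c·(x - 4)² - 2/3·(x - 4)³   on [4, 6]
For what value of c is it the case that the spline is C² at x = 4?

0

p_0''(x) = 6 - 6·(x - 3), so p_0''(4) = 0. On the right, p_1''(4) = 2c, so c = 0.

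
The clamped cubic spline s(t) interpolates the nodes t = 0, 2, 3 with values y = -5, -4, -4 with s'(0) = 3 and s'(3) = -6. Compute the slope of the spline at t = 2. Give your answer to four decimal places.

1.7500

With M_i denoting the second derivative at x_i, h_i = 2, 1, and Δ_i = (y_(i+1) − y_i)/h_i = 1/2, 0:
  2·M_0 + 6·M_1 + 1·M_2 = 6(Δ_1 - Δ_0) = -3
Clamped end conditions give two more equations: 2h_0·M_0 + h_0·M_1 = 6(Δ_0 - s'(0)) = -15 and h_1·M_1 + 2h_1·M_2 = 6(s'(3) - Δ_1) = -36.
Solving: M_0 = -25/4, M_1 = 5, M_2 = -41/2.
On [2, 3], s'(t) = b_1 + 2c_1·(t - 2) + 3d_1·(t - 2)² with b_1 = Δ_1 - h_1(2M_1 + M_2)/6 = 7/4, c_1 = M_1/2 = 5/2, d_1 = (M_2 - M_1)/(6h_1) = -17/4. So s'(2) = 7/4.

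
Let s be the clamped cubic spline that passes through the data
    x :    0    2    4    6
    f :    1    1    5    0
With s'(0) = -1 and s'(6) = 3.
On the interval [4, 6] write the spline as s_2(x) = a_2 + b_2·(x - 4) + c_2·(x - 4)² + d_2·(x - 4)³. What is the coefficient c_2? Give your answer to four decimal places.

Write M_i for s''(x_i). With h_i = 2, 2, 2 and divided differences Δ_i = 0, 2, -5/2, the continuity of s' gives the tridiagonal system
  2·M_0 + 8·M_1 + 2·M_2 = 6(Δ_1 - Δ_0) = 12
  2·M_1 + 8·M_2 + 2·M_3 = 6(Δ_2 - Δ_1) = -27
Clamped end conditions give two more equations: 2h_0·M_0 + h_0·M_1 = 6(Δ_0 - s'(0)) = 6 and h_2·M_2 + 2h_2·M_3 = 6(s'(6) - Δ_2) = 33.
Forward elimination and back-substitution give M_0 = -1/6, M_1 = 10/3, M_2 = -43/6, M_3 = 71/6.
On [4, 6], with s_2(x) = a_2 + b_2·(x - 4) + c_2·(x - 4)² + d_2·(x - 4)³: c_2 = M_2/2 = -43/12, d_2 = (M_3 - M_2)/(6h_2) = 19/12, b_2 = Δ_2 - h_2(2M_2 + M_3)/6 = -5/3.

-3.5833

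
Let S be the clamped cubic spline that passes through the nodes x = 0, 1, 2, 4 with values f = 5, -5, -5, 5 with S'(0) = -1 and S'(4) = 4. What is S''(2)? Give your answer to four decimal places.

1.7273

Let σ_i = S''(x_i). Step sizes h_i = 1, 1, 2; slopes of the chords Δ_i = (y_(i+1) - y_i)/h_i = -10, 0, 5.
  1·σ_0 + 4·σ_1 + 1·σ_2 = 6(Δ_1 - Δ_0) = 60
  1·σ_1 + 6·σ_2 + 2·σ_3 = 6(Δ_2 - Δ_1) = 30
Clamped end conditions give two more equations: 2h_0·σ_0 + h_0·σ_1 = 6(Δ_0 - S'(0)) = -54 and h_2·σ_2 + 2h_2·σ_3 = 6(S'(4) - Δ_2) = -6.
Hence σ_0 = -431/11, σ_1 = 268/11, σ_2 = 19/11, σ_3 = -26/11.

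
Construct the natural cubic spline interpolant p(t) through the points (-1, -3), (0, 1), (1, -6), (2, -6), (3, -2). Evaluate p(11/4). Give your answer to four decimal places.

Put m_i = p'' at the i-th knot. Here h = (1, 1, 1, 1) and Δ = (4, -7, 0, 4), so the interior equations h_(i-1)·m_(i-1) + 2(h_(i-1)+h_i)·m_i + h_i·m_(i+1) = 6(Δ_i − Δ_(i-1)) read
  1·m_0 + 4·m_1 + 1·m_2 = 6(Δ_1 - Δ_0) = -66
  1·m_1 + 4·m_2 + 1·m_3 = 6(Δ_2 - Δ_1) = 42
  1·m_2 + 4·m_3 + 1·m_4 = 6(Δ_3 - Δ_2) = 24
Natural end conditions: m_0 = m_4 = 0.
Solving the tridiagonal system: m_0 = 0, m_1 = -81/4, m_2 = 15, m_3 = 9/4, m_4 = 0.
On [2, 3], p(t) = -6 + 13/4·(t - 2) + 9/8·(t - 2)² - 3/8·(t - 2)³.
With (t - 2) = 3/4: p(11/4) = -1581/512.

-3.0879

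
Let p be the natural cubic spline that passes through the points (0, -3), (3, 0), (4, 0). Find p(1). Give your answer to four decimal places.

-1.6667

With m_i denoting the second derivative at x_i, h_i = 3, 1, and Δ_i = (y_(i+1) − y_i)/h_i = 1, 0:
  3·m_0 + 8·m_1 + 1·m_2 = 6(Δ_1 - Δ_0) = -6
Natural end conditions: m_0 = m_2 = 0.
Solving the tridiagonal system: m_0 = 0, m_1 = -3/4, m_2 = 0.
On [0, 3], p(x) = -3 + 11/8·x + 0·x² - 1/24·x³.
With x = 1: p(1) = -5/3.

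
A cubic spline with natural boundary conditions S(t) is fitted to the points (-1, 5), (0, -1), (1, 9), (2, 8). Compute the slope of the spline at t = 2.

-5

Let m_i = S''(x_i). Step sizes h_i = 1, 1, 1; slopes of the chords Δ_i = (y_(i+1) - y_i)/h_i = -6, 10, -1.
  1·m_0 + 4·m_1 + 1·m_2 = 6(Δ_1 - Δ_0) = 96
  1·m_1 + 4·m_2 + 1·m_3 = 6(Δ_2 - Δ_1) = -66
Natural end conditions: m_0 = m_3 = 0.
Solving the tridiagonal system: m_0 = 0, m_1 = 30, m_2 = -24, m_3 = 0.
On [1, 2], S'(t) = b_2 + 2c_2·(t - 1) + 3d_2·(t - 1)² with b_2 = Δ_2 - h_2(2m_2 + m_3)/6 = 7, c_2 = m_2/2 = -12, d_2 = (m_3 - m_2)/(6h_2) = 4. So S'(2) = -5.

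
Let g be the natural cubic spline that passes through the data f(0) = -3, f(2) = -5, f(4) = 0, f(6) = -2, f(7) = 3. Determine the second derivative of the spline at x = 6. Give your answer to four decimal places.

7.8659

Put m_i = g'' at the i-th knot. Here h = (2, 2, 2, 1) and Δ = (-1, 5/2, -1, 5), so the interior equations h_(i-1)·m_(i-1) + 2(h_(i-1)+h_i)·m_i + h_i·m_(i+1) = 6(Δ_i − Δ_(i-1)) read
  2·m_0 + 8·m_1 + 2·m_2 = 6(Δ_1 - Δ_0) = 21
  2·m_1 + 8·m_2 + 2·m_3 = 6(Δ_2 - Δ_1) = -21
  2·m_2 + 6·m_3 + 1·m_4 = 6(Δ_3 - Δ_2) = 36
Natural end conditions: m_0 = m_4 = 0.
Solving: m_0 = 0, m_1 = 165/41, m_2 = -459/82, m_3 = 645/82, m_4 = 0.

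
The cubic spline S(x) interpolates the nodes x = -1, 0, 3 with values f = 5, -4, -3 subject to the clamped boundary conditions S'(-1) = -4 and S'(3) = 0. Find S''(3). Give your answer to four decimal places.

-6.3333

Let M_i = S''(x_i). Step sizes h_i = 1, 3; slopes of the chords Δ_i = (y_(i+1) - y_i)/h_i = -9, 1/3.
  1·M_0 + 8·M_1 + 3·M_2 = 6(Δ_1 - Δ_0) = 56
Clamped end conditions give two more equations: 2h_0·M_0 + h_0·M_1 = 6(Δ_0 - S'(-1)) = -30 and h_1·M_1 + 2h_1·M_2 = 6(S'(3) - Δ_1) = -2.
Solving: M_0 = -21, M_1 = 12, M_2 = -19/3.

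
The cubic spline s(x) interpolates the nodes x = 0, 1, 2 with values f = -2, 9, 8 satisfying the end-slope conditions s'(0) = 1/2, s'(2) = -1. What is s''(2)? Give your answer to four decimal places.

Write M_i for s''(x_i). With h_i = 1, 1 and divided differences Δ_i = 11, -1, the continuity of s' gives the tridiagonal system
  1·M_0 + 4·M_1 + 1·M_2 = 6(Δ_1 - Δ_0) = -72
Clamped end conditions give two more equations: 2h_0·M_0 + h_0·M_1 = 6(Δ_0 - s'(0)) = 63 and h_1·M_1 + 2h_1·M_2 = 6(s'(2) - Δ_1) = 0.
Hence M_0 = 195/4, M_1 = -69/2, M_2 = 69/4.

17.2500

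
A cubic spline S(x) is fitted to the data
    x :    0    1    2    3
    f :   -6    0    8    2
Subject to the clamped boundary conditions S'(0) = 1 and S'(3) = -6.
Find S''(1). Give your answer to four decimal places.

6.5333

Let M_i = S''(x_i). Step sizes h_i = 1, 1, 1; slopes of the chords Δ_i = (y_(i+1) - y_i)/h_i = 6, 8, -6.
  1·M_0 + 4·M_1 + 1·M_2 = 6(Δ_1 - Δ_0) = 12
  1·M_1 + 4·M_2 + 1·M_3 = 6(Δ_2 - Δ_1) = -84
Clamped end conditions give two more equations: 2h_0·M_0 + h_0·M_1 = 6(Δ_0 - S'(0)) = 30 and h_2·M_2 + 2h_2·M_3 = 6(S'(3) - Δ_2) = 0.
Hence M_0 = 176/15, M_1 = 98/15, M_2 = -388/15, M_3 = 194/15.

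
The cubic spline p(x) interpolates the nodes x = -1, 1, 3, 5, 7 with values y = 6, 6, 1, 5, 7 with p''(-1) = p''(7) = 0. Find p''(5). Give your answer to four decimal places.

-1.9018

Let M_i = p''(x_i). Step sizes h_i = 2, 2, 2, 2; slopes of the chords Δ_i = (y_(i+1) - y_i)/h_i = 0, -5/2, 2, 1.
  2·M_0 + 8·M_1 + 2·M_2 = 6(Δ_1 - Δ_0) = -15
  2·M_1 + 8·M_2 + 2·M_3 = 6(Δ_2 - Δ_1) = 27
  2·M_2 + 8·M_3 + 2·M_4 = 6(Δ_3 - Δ_2) = -6
Natural end conditions: M_0 = M_4 = 0.
Solving: M_0 = 0, M_1 = -339/112, M_2 = 129/28, M_3 = -213/112, M_4 = 0.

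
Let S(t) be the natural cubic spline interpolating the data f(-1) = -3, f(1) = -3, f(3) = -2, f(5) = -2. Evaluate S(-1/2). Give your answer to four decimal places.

With M_i denoting the second derivative at x_i, h_i = 2, 2, 2, and Δ_i = (y_(i+1) − y_i)/h_i = 0, 1/2, 0:
  2·M_0 + 8·M_1 + 2·M_2 = 6(Δ_1 - Δ_0) = 3
  2·M_1 + 8·M_2 + 2·M_3 = 6(Δ_2 - Δ_1) = -3
Natural end conditions: M_0 = M_3 = 0.
Forward elimination and back-substitution give M_0 = 0, M_1 = 1/2, M_2 = -1/2, M_3 = 0.
On [-1, 1], S(t) = -3 - 1/6·(t + 1) + 0·(t + 1)² + 1/24·(t + 1)³.
With (t + 1) = 1/2: S(-1/2) = -197/64.

-3.0781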